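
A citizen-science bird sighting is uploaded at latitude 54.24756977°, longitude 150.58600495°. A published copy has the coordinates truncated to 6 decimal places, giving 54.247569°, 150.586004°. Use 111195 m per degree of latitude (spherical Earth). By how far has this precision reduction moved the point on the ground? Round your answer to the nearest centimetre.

Δlat = 54.24756977 − 54.247569 = +0.00000077°; Δlon = 150.58600495 − 150.586004 = +0.00000095°.
North–south shift: 0.00000077 × 111195 = 0.0856201 m.
East–west at this latitude: 0.00000095° × 111195 × cos 54.2476° ≈ 0.00000095 × 64969.5 = 0.061721 m.
Distance: √(0.0856201² + 0.061721²) ≈ 0.105548 m.
That is 0.105548 m = 10.555 cm.

11 centimetres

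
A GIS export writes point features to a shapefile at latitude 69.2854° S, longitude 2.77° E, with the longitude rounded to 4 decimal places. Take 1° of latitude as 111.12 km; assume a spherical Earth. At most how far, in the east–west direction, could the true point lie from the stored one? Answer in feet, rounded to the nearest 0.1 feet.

Rounding to 4 decimal places leaves the longitude within ±5e-05° of the true value.
At latitude 69.2854° a degree of longitude spans 111120 m × cos 69.2854° = 111120 × 0.3537 ≈ 39304.6 m.
So at most 5e-05° × 39304.6 ≈ 1.96523 m east–west.
Converting: 1.96523 m × 3.2808 ft/m ≈ 6.4476 ft.

6.4 feet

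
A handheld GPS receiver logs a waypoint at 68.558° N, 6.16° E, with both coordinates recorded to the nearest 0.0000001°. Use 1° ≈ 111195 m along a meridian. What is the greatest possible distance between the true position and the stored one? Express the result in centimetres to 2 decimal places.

Rounding to 7 decimal places leaves each coordinate within ±5e-08° of the true value.
North–south component: 5e-08° × 111195 = 0.00555975 m.
East–west component at 68.558°: 5e-08° × 111195 × cos 68.558° ≈ 5e-08 × 40648.4 ≈ 0.00203242 m.
Worst case both components are at the extreme and orthogonal: √(0.00555975² + 0.00203242²) ≈ 0.00591959 m.
That is 0.00591959 m = 0.59196 cm.

0.59 centimetres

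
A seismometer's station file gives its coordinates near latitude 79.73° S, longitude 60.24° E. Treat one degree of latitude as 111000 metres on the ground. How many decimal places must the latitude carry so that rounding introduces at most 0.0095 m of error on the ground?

7 decimal places

One degree of latitude covers 111000 m.
With N decimal places the half-ulp bound is 0.5·10⁻ᴺ°, or 0.5·10⁻ᴺ × 111000 m on the ground.
Need 0.5 × 111000 × 10⁻ᴺ ≤ 0.0095 → 10⁻ᴺ ≤ 1.712e-07, so N ≥ 6.77.
At 6 places the error can reach 0.0555 m, but 7 places keeps it to 0.00555 m.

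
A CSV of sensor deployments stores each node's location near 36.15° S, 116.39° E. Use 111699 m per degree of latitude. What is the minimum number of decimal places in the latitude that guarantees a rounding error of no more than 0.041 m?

7 decimal places

One degree of latitude covers 111699 m.
With N decimal places the half-ulp bound is 0.5·10⁻ᴺ°, or 0.5·10⁻ᴺ × 111699 m on the ground.
Need 0.5 × 111699 × 10⁻ᴺ ≤ 0.041 → 10⁻ᴺ ≤ 7.341e-07, so N ≥ 6.13.
N = 6 would give 0.0558 m (too coarse); N = 7 gives 0.00558 m ≤ 0.041 m.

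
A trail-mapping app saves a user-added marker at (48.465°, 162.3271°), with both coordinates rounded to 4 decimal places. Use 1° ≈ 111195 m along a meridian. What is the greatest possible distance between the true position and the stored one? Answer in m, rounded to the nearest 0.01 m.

Rounding to 4 decimal places leaves each coordinate within ±5e-05° of the true value.
Latitude error → 5e-05 × 111195 = 5.55975 m along the meridian.
Longitude error → 5e-05 × 111195 × cos 48.465° = 5e-05 × 111195 × 0.6631 ≈ 3.68654 m.
Combining orthogonally: (5.55975² + 3.68654²)^½ ≈ 6.67094 m.

6.67 m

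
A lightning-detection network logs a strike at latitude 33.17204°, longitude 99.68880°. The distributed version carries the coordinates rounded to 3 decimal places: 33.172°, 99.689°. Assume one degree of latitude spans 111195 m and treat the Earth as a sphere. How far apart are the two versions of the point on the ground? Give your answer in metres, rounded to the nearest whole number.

19 metres

The latitude changed by +0.00004° and the longitude by -0.00020°.
N–S: 0.00004° × 111195 m/° = 4.4478 m.
East–west at this latitude: -0.00020° × 111195 × cos 33.172° ≈ -0.00020 × 93073.8 = -18.6148 m.
Hypotenuse of the two orthogonal shifts: √(4.4478² + 18.6148²) = 19.1388 m.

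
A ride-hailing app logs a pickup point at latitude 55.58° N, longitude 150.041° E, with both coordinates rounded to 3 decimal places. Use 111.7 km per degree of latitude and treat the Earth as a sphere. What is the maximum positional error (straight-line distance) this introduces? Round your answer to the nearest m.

Rounding to 3 decimal places leaves each coordinate within ±0.0005° of the true value.
North–south component: 0.0005° × 111700 = 55.85 m.
Longitude error → 0.0005 × 111700 × cos 55.58° = 0.0005 × 111700 × 0.5653 ≈ 31.5695 m.
Worst case both components are at the extreme and orthogonal: √(55.85² + 31.5695²) ≈ 64.1549 m.

64 m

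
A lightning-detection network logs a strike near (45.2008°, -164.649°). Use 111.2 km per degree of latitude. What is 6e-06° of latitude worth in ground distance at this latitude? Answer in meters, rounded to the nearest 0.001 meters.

6e-06° × 111200 m/° = 0.6672 m.

0.667 meters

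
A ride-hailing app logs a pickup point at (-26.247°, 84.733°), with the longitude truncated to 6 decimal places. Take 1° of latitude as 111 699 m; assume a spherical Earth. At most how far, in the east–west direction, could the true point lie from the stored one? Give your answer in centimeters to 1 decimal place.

Truncating at 6 decimal places can drop up to a full unit in the last place, so the longitude may be off by as much as 1e-06°.
One degree of longitude at 26.247° is 111699 × cos 26.247° ≈ 111699 × 0.8969 = 100182 m.
Maximum E–W displacement: 1e-06 × 100182 = 0.100182 m.
That is 0.100182 m = 10.018 cm.

10.0 centimeters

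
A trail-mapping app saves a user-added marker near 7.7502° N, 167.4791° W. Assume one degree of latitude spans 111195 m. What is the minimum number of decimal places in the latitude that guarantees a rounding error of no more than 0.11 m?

6 decimal places

One degree of latitude covers 111195 m.
With N decimal places the half-ulp bound is 0.5·10⁻ᴺ°, or 0.5·10⁻ᴺ × 111195 m on the ground.
Setting 55597.5 × 10⁻ᴺ ≤ 0.11 gives 10ᴺ ≥ 5.054e+05, i.e. N ≥ 5.70.
N = 5 would give 0.556 m (too coarse); N = 6 gives 0.0556 m ≤ 0.11 m.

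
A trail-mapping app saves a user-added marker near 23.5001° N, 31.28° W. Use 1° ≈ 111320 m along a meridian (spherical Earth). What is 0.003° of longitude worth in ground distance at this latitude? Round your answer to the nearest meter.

0.003° of longitude at 23.5001° is 0.003 × 111320 × cos 23.5001° ≈ 0.003 × 102087 = 306.261 m.

306 meters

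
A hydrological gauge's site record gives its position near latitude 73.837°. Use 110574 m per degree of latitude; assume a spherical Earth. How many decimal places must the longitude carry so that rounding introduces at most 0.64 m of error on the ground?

5

At 73.837° one degree of longitude covers 110574 × cos 73.837° ≈ 110574 × 0.2784 ≈ 30780.6 m.
With N decimal places the half-ulp bound is 0.5·10⁻ᴺ°, or 0.5·10⁻ᴺ × 30780.6 m on the ground.
Setting 15390.3 × 10⁻ᴺ ≤ 0.64 gives 10ᴺ ≥ 2.405e+04, i.e. N ≥ 4.38.
N = 4 would give 1.54 m (too coarse); N = 5 gives 0.154 m ≤ 0.64 m.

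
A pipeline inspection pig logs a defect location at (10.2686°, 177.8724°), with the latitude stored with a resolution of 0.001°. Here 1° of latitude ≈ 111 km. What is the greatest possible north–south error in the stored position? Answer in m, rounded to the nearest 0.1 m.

55.5 m

With a 0.001° grid the true value lies within half a step, ±0.001°/2 = ±0.0005°, of the stored one.
North–south distance: 0.0005° × 111000 m/° = 55.5 m.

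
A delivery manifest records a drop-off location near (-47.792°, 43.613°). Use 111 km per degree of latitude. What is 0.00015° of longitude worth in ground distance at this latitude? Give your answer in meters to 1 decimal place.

11.2 meters

At 47.792° a degree of longitude is 111000 × cos 47.792° ≈ 74572.5 m, so 0.00015° corresponds to 11.1859 m.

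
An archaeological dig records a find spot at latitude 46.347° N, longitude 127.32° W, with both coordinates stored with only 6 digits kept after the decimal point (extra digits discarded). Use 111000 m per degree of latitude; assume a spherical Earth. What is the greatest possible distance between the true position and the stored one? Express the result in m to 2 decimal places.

Truncating at 6 decimal places can drop up to a full unit in the last place, so each coordinate may be off by as much as 1e-06°.
N–S: 1e-06° × 111000 m/° = 0.111 m.
East–west component at 46.347°: 1e-06° × 111000 × cos 46.347° ≈ 1e-06 × 76622.1 ≈ 0.0766221 m.
Combining orthogonally: (0.111² + 0.0766221²)^½ ≈ 0.134878 m.

0.13 m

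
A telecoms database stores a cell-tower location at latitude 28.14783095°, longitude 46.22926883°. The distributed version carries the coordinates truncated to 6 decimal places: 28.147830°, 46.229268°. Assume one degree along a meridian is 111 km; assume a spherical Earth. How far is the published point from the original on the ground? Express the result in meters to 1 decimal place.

Δlat = 28.14783095 − 28.147830 = +0.00000095°; Δlon = 46.22926883 − 46.229268 = +0.00000083°.
North–south shift: 0.00000095 × 111000 = 0.10545 m.
East–west at this latitude: 0.00000083° × 111000 × cos 28.1478° ≈ 0.00000083 × 97872.4 = 0.0812341 m.
Hypotenuse of the two orthogonal shifts: √(0.10545² + 0.0812341²) = 0.133112 m.

0.1 meters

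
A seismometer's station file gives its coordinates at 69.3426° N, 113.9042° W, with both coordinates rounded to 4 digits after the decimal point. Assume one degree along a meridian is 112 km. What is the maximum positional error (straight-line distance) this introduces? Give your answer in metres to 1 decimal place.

Rounding to 4 decimal places leaves each coordinate within ±5e-05° of the true value.
N–S: 5e-05° × 112000 m/° = 5.6 m.
E–W at 69.3426°: 5e-05° × 112000 × cos 69.3426° = 5e-05 × 112000 × 0.3528 ≈ 1.97556 m.
Combining orthogonally: (5.6² + 1.97556²)^½ ≈ 5.93825 m.

5.9 metres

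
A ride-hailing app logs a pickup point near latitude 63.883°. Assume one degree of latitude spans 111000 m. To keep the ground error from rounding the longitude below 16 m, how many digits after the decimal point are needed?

4 decimal places

At 63.883° one degree of longitude covers 111000 × cos 63.883° ≈ 111000 × 0.4402 ≈ 48862.8 m.
With N decimal places the half-ulp bound is 0.5·10⁻ᴺ°, or 0.5·10⁻ᴺ × 48862.8 m on the ground.
Need 0.5 × 48862.8 × 10⁻ᴺ ≤ 16 → 10⁻ᴺ ≤ 6.549e-04, so N ≥ 3.18.
N = 3 would give 24.4 m (too coarse); N = 4 gives 2.44 m ≤ 16 m.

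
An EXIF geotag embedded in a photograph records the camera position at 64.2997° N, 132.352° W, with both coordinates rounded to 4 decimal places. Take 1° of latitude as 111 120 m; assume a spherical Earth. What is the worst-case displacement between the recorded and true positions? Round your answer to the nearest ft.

20 ft

Rounding to 4 decimal places leaves each coordinate within ±5e-05° of the true value.
N–S: 5e-05° × 111120 m/° = 5.556 m.
E–W at 64.2997°: 5e-05° × 111120 × cos 64.2997° = 5e-05 × 111120 × 0.4337 ≈ 2.40944 m.
Combining orthogonally: (5.556² + 2.40944²)^½ ≈ 6.05595 m.
In feet: 6.05595 m ÷ 0.3048 ≈ 19.869 ft.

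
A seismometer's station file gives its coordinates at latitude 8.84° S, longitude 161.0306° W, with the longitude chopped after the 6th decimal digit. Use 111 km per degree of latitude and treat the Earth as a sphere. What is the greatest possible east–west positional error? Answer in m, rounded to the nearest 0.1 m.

0.1 m

Truncating at 6 decimal places can drop up to a full unit in the last place, so the longitude may be off by as much as 1e-06°.
One degree of longitude at 8.84° is 111000 × cos 8.84° ≈ 111000 × 0.9881 = 109681 m.
East–west error: 1e-06° × 109681 m/° ≈ 0.109681 m.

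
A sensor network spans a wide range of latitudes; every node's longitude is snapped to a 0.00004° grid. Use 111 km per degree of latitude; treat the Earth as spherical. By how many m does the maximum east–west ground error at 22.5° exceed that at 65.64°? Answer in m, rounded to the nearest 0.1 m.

1.1 m

With a 0.00004° grid the true value lies within half a step, ±0.00004°/2 = ±2e-05°, of the stored one.
At 22.5°: 2e-05° × 111000 × cos 22.5° = 2e-05 × 111000 × 0.9239 ≈ 2.051 m.
Error at 65.64° = 2e-05° × 111000 × cos 65.64° ≈ 2.22 × 0.4125 = 0.91568 m.
Difference: 2.051 − 0.91568 = 1.1353 m.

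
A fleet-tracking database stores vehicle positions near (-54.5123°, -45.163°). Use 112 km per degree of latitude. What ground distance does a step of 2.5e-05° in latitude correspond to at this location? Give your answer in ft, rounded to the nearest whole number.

2.5e-05° × 112000 m/° = 2.8 m.
In feet: 2.8 m ÷ 0.3048 ≈ 9.1864 ft.

9 ft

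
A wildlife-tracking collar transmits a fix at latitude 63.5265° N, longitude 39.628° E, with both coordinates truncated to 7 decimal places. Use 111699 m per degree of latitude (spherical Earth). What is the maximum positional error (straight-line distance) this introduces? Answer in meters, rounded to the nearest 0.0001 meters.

0.0122 meters

Truncating at 7 decimal places can drop up to a full unit in the last place, so each coordinate may be off by as much as 1e-07°.
N–S: 1e-07° × 111699 m/° = 0.0111699 m.
E–W at 63.5265°: 1e-07° × 111699 × cos 63.5265° = 1e-07 × 111699 × 0.4458 ≈ 0.00497936 m.
Combining orthogonally: (0.0111699² + 0.00497936²)^½ ≈ 0.0122295 m.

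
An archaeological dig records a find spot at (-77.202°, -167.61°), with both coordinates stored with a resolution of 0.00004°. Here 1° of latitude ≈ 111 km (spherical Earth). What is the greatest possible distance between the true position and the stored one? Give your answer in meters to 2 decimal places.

With a 0.00004° grid the true value lies within half a step, ±0.00004°/2 = ±2e-05°, of the stored one.
North–south component: 2e-05° × 111000 = 2.22 m.
E–W at 77.202°: 2e-05° × 111000 × cos 77.202° = 2e-05 × 111000 × 0.2215 ≈ 0.491762 m.
The two errors are perpendicular, so the maximum displacement is √(2.22² + 0.491762²) ≈ 2.27381 m.

2.27 meters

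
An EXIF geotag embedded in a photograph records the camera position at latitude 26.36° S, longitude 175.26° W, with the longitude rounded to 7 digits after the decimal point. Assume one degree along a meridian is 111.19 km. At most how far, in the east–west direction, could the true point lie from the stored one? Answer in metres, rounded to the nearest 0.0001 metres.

0.0050 metres

Rounding to 7 decimal places leaves the longitude within ±5e-08° of the true value.
Parallels shrink by cos φ, so at 26.36° a degree of longitude is 111190 × 0.8960 ≈ 99628.7 m.
Maximum E–W displacement: 5e-08 × 99628.7 = 0.00498143 m.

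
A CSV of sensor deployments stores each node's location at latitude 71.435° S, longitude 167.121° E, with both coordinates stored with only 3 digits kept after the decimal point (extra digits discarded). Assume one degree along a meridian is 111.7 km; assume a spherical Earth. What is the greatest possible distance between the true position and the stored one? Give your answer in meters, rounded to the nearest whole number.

117 meters

Truncating at 3 decimal places can drop up to a full unit in the last place, so each coordinate may be off by as much as 0.001°.
N–S: 0.001° × 111700 m/° = 111.7 m.
E–W at 71.435°: 0.001° × 111700 × cos 71.435° = 0.001 × 111700 × 0.3184 ≈ 35.5631 m.
Worst case both components are at the extreme and orthogonal: √(111.7² + 35.5631²) ≈ 117.225 m.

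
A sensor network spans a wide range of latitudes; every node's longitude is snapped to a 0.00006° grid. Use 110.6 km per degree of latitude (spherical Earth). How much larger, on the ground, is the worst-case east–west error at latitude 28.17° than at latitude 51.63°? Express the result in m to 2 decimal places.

With a 0.00006° grid the true value lies within half a step, ±0.00006°/2 = ±3e-05°, of the stored one.
At 28.17°: 3e-05° × 110600 × cos 28.17° = 3e-05 × 110600 × 0.8816 ≈ 2.925 m.
Error at 51.63° = 3e-05° × 110600 × cos 51.63° ≈ 3.318 × 0.6207 = 2.0596 m.
Difference: 2.925 − 2.0596 = 0.86538 m.

0.87 m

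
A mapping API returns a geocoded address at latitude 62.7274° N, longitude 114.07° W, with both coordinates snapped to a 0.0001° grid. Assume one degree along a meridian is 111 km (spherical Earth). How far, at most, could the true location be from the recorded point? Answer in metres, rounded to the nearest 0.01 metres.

6.10 metres

With a 0.0001° grid the true value lies within half a step, ±0.0001°/2 = ±5e-05°, of the stored one.
North–south component: 5e-05° × 111000 = 5.55 m.
E–W at 62.7274°: 5e-05° × 111000 × cos 62.7274° = 5e-05 × 111000 × 0.4582 ≈ 2.54315 m.
Worst case both components are at the extreme and orthogonal: √(5.55² + 2.54315²) ≈ 6.10492 m.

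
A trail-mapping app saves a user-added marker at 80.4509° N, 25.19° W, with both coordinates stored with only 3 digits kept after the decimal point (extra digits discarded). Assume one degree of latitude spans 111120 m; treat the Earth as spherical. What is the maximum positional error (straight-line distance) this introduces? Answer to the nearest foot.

370 feet

Truncating at 3 decimal places can drop up to a full unit in the last place, so each coordinate may be off by as much as 0.001°.
N–S: 0.001° × 111120 m/° = 111.12 m.
E–W at 80.4509°: 0.001° × 111120 × cos 80.4509° = 0.001 × 111120 × 0.1659 ≈ 18.434 m.
Combining orthogonally: (111.12² + 18.434²)^½ ≈ 112.639 m.
Converting: 112.639 m × 3.2808 ft/m ≈ 369.55 ft.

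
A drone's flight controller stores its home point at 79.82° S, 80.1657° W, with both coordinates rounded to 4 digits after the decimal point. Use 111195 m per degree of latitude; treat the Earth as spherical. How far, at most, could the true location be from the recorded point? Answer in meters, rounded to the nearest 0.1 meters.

Rounding to 4 decimal places leaves each coordinate within ±5e-05° of the true value.
North–south component: 5e-05° × 111195 = 5.55975 m.
E–W at 79.82°: 5e-05° × 111195 × cos 79.82° = 5e-05 × 111195 × 0.1767 ≈ 0.982637 m.
The two errors are perpendicular, so the maximum displacement is √(5.55975² + 0.982637²) ≈ 5.64592 m.

5.6 meters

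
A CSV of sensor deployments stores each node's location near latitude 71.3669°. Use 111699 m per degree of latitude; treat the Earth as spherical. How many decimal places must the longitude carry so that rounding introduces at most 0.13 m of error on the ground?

At 71.3669° one degree of longitude covers 111699 × cos 71.3669° ≈ 111699 × 0.3195 ≈ 35688.6 m.
With N decimal places the half-ulp bound is 0.5·10⁻ᴺ°, or 0.5·10⁻ᴺ × 35688.6 m on the ground.
Setting 17844.3 × 10⁻ᴺ ≤ 0.13 gives 10ᴺ ≥ 1.373e+05, i.e. N ≥ 5.14.
N = 5 would give 0.178 m (too coarse); N = 6 gives 0.0178 m ≤ 0.13 m.

6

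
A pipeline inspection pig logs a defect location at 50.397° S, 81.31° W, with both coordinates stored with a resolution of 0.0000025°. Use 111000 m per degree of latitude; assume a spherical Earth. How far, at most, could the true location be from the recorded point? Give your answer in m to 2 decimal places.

0.16 m

With a 0.0000025° grid the true value lies within half a step, ±0.0000025°/2 = ±1.25e-06°, of the stored one.
North–south component: 1.25e-06° × 111000 = 0.13875 m.
E–W at 50.397°: 1.25e-06° × 111000 × cos 50.397° = 1.25e-06 × 111000 × 0.6375 ≈ 0.0884482 m.
Combining orthogonally: (0.13875² + 0.0884482²)^½ ≈ 0.164544 m.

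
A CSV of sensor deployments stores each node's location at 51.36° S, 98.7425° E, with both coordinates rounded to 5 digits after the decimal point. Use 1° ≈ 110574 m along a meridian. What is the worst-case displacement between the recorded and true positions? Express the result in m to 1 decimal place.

0.7 m

Rounding to 5 decimal places leaves each coordinate within ±5e-06° of the true value.
N–S: 5e-06° × 110574 m/° = 0.55287 m.
E–W at 51.36°: 5e-06° × 110574 × cos 51.36° = 5e-06 × 110574 × 0.6244 ≈ 0.345226 m.
Combining orthogonally: (0.55287² + 0.345226²)^½ ≈ 0.651802 m.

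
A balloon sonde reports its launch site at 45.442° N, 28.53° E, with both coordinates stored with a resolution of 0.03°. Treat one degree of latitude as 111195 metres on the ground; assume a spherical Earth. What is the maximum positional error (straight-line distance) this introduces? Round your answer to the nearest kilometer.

With a 0.03° grid the true value lies within half a step, ±0.03°/2 = ±0.015°, of the stored one.
North–south component: 0.015° × 111195 = 1667.92 m.
East–west component at 45.442°: 0.015° × 111195 × cos 45.442° ≈ 0.015 × 78017.9 ≈ 1170.27 m.
Worst case both components are at the extreme and orthogonal: √(1667.92² + 1170.27²) ≈ 2037.52 m.
That is 2037.52 m = 2.0375 km.

2 kilometers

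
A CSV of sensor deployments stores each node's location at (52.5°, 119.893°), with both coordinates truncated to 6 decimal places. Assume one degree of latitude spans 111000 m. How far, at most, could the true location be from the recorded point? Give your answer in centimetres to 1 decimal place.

13.0 centimetres

Truncating at 6 decimal places can drop up to a full unit in the last place, so each coordinate may be off by as much as 1e-06°.
Latitude error → 1e-06 × 111000 = 0.111 m along the meridian.
East–west component at 52.5°: 1e-06° × 111000 × cos 52.5° ≈ 1e-06 × 67572.5 ≈ 0.0675725 m.
Worst case both components are at the extreme and orthogonal: √(0.111² + 0.0675725²) ≈ 0.12995 m.
That is 0.12995 m = 12.995 cm.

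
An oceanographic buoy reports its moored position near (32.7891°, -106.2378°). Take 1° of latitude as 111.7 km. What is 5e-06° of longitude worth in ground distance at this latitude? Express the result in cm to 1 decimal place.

47.0 cm

5e-06° of longitude at 32.7891° is 5e-06 × 111700 × cos 32.7891° ≈ 5e-06 × 93902.8 = 0.469514 m.
That is 0.469514 m = 46.951 cm.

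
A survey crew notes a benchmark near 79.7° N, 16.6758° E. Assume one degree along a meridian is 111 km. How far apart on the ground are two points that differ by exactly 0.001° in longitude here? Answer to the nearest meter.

One degree of longitude here spans 111000 × cos 79.7° = 111000 × 0.1788 ≈ 19847 m; 0.001° of that is 19.847 m.

20 meters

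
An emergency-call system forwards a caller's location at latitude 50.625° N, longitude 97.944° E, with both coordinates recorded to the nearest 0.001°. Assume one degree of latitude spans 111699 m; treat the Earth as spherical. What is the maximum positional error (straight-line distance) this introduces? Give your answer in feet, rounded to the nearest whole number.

Rounding to 3 decimal places leaves each coordinate within ±0.0005° of the true value.
North–south component: 0.0005° × 111699 = 55.8495 m.
Longitude error → 0.0005 × 111699 × cos 50.625° = 0.0005 × 111699 × 0.6344 ≈ 35.4305 m.
Combining orthogonally: (55.8495² + 35.4305²)^½ ≈ 66.1399 m.
Converting: 66.1399 m × 3.2808 ft/m ≈ 216.99 ft.

217 feet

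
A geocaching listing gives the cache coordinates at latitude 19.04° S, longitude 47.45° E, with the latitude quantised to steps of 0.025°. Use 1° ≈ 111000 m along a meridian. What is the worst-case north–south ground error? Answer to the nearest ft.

4552 ft

With a 0.025° grid the true value lies within half a step, ±0.025°/2 = ±0.0125°, of the stored one.
Along the meridian that is 0.0125° × 111000 m/° = 1387.5 m.
Converting: 1387.5 m × 3.2808 ft/m ≈ 4552.2 ft.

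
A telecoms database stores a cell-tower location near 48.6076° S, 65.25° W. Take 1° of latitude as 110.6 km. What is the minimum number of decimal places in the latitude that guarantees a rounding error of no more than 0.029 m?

7

One degree of latitude covers 110600 m.
With N decimal places the half-ulp bound is 0.5·10⁻ᴺ°, or 0.5·10⁻ᴺ × 110600 m on the ground.
Setting 55300 × 10⁻ᴺ ≤ 0.029 gives 10ᴺ ≥ 1.907e+06, i.e. N ≥ 6.28.
At 6 places the error can reach 0.0553 m, but 7 places keeps it to 0.00553 m.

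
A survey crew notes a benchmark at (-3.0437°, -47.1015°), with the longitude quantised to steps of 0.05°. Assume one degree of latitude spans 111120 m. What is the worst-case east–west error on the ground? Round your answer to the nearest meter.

With a 0.05° grid the true value lies within half a step, ±0.05°/2 = ±0.025°, of the stored one.
Parallels shrink by cos φ, so at 3.0437° a degree of longitude is 111120 × 0.9986 ≈ 110963 m.
Maximum E–W displacement: 0.025 × 110963 = 2774.08 m.

2774 meters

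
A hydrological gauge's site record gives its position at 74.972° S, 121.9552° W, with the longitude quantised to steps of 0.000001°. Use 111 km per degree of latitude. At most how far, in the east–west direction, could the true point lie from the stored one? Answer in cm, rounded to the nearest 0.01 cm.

1.44 cm

With a 0.000001° grid the true value lies within half a step, ±0.000001°/2 = ±5e-07°, of the stored one.
At latitude 74.972° a degree of longitude spans 111000 m × cos 74.972° = 111000 × 0.2593 ≈ 28781.3 m.
Maximum E–W displacement: 5e-07 × 28781.3 = 0.0143907 m.
That is 0.0143907 m = 1.4391 cm.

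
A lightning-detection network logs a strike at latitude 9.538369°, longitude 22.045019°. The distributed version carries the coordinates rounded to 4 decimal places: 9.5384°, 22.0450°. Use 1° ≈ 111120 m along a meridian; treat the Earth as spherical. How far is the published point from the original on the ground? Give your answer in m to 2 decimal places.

4.03 m

The latitude changed by -0.000031° and the longitude by +0.000019°.
North–south shift: -0.000031 × 111120 = -3.44472 m.
East–west at this latitude: 0.000019° × 111120 × cos 9.5384° ≈ 0.000019 × 109584 = 2.08209 m.
Hypotenuse of the two orthogonal shifts: √(3.44472² + 2.08209²) = 4.02507 m.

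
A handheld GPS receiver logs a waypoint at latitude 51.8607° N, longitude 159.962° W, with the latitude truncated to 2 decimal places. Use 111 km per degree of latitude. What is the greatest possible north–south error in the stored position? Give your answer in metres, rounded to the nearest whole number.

Truncating at 2 decimal places can drop up to a full unit in the last place, so the latitude may be off by as much as 0.01°.
Along the meridian that is 0.01° × 111000 m/° = 1110 m.

1110 metres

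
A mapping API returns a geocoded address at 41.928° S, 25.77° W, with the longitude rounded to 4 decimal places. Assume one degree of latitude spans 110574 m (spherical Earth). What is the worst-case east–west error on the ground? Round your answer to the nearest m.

4 m

Rounding to 4 decimal places leaves the longitude within ±5e-05° of the true value.
One degree of longitude at 41.928° is 110574 × cos 41.928° ≈ 110574 × 0.7440 = 82265.4 m.
East–west error: 5e-05° × 82265.4 m/° ≈ 4.11327 m.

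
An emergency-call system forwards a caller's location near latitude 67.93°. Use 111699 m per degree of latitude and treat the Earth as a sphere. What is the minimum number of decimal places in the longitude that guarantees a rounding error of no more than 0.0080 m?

At 67.93° one degree of longitude covers 111699 × cos 67.93° ≈ 111699 × 0.3757 ≈ 41969.7 m.
Rounding to N decimal places gives at most 0.5 × 10⁻ᴺ degrees of error, i.e. 0.5 × 10⁻ᴺ × 41969.7 m.
Setting 20984.8 × 10⁻ᴺ ≤ 0.0080 gives 10ᴺ ≥ 2.623e+06, i.e. N ≥ 6.42.
At 6 places the error can reach 0.021 m, but 7 places keeps it to 0.0021 m.

7 decimal places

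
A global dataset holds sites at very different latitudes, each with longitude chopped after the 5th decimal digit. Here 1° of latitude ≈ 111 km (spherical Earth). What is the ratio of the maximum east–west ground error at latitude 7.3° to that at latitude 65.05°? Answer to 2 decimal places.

2.35

Truncating at 5 decimal places can drop up to a full unit in the last place, so the longitude may be off by as much as 1e-05°.
Error at 7.3° = 1e-05° × 111000 × cos 7.3° ≈ 1.11 × 0.9919 = 1.101 m.
At 65.05°: 1e-05° × 111000 × cos 65.05° = 1e-05 × 111000 × 0.4218 ≈ 0.46823 m.
The ratio reduces to cos 7.3° / cos 65.05° = 0.9919/0.4218 ≈ 2.3514.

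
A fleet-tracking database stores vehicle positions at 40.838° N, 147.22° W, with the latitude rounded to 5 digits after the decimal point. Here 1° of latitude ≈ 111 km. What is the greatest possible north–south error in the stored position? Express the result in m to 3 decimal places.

Rounding to 5 decimal places leaves the latitude within ±5e-06° of the true value.
So the N–S error is at most 5e-06 × 111000 = 0.555 m.

0.555 m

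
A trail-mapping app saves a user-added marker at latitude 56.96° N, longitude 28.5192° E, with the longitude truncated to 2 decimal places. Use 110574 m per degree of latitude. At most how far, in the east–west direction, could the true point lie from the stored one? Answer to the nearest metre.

603 metres

Truncating at 2 decimal places can drop up to a full unit in the last place, so the longitude may be off by as much as 0.01°.
Parallels shrink by cos φ, so at 56.96° a degree of longitude is 110574 × 0.5452 ≈ 60287.6 m.
So at most 0.01° × 60287.6 ≈ 602.876 m east–west.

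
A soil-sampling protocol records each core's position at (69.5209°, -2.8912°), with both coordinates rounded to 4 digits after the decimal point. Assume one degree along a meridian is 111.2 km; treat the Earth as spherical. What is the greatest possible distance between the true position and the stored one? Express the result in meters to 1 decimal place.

Rounding to 4 decimal places leaves each coordinate within ±5e-05° of the true value.
North–south component: 5e-05° × 111200 = 5.56 m.
Longitude error → 5e-05 × 111200 × cos 69.5209° = 5e-05 × 111200 × 0.3499 ≈ 1.94525 m.
Worst case both components are at the extreme and orthogonal: √(5.56² + 1.94525²) ≈ 5.89047 m.

5.9 meters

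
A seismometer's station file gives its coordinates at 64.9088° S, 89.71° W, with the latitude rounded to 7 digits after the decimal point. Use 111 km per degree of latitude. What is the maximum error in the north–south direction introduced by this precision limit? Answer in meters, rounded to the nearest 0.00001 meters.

Rounding to 7 decimal places leaves the latitude within ±5e-08° of the true value.
So the N–S error is at most 5e-08 × 111000 = 0.00555 m.

0.00555 meters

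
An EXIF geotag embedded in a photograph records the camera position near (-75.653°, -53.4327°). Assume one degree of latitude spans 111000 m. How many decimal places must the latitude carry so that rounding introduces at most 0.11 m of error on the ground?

6

One degree of latitude covers 111000 m.
N decimal places → at most half a unit in the last place, 0.5 × 10⁻ᴺ° = 111000/2 × 10⁻ᴺ m.
Need 0.5 × 111000 × 10⁻ᴺ ≤ 0.11 → 10⁻ᴺ ≤ 1.982e-06, so N ≥ 5.70.
So 6 decimal places suffice (0.0555 m); 5 would allow up to 0.555 m.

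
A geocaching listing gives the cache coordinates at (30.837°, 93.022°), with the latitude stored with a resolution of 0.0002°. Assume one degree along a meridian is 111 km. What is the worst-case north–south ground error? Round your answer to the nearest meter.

11 meters

With a 0.0002° grid the true value lies within half a step, ±0.0002°/2 = ±0.0001°, of the stored one.
Along the meridian that is 0.0001° × 111000 m/° = 11.1 m.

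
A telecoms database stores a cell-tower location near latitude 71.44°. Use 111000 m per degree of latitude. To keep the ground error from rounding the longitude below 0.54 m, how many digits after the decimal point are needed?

5

At 71.44° one degree of longitude covers 111000 × cos 71.44° ≈ 111000 × 0.3183 ≈ 35331 m.
With N decimal places the half-ulp bound is 0.5·10⁻ᴺ°, or 0.5·10⁻ᴺ × 35331 m on the ground.
Setting 17665.5 × 10⁻ᴺ ≤ 0.54 gives 10ᴺ ≥ 3.271e+04, i.e. N ≥ 4.51.
N = 4 would give 1.77 m (too coarse); N = 5 gives 0.177 m ≤ 0.54 m.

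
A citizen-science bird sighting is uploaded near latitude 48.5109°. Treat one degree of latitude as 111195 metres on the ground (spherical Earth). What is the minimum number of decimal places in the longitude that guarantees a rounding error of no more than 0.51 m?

5 decimal places

At 48.5109° one degree of longitude covers 111195 × cos 48.5109° ≈ 111195 × 0.6625 ≈ 73664.2 m.
With N decimal places the half-ulp bound is 0.5·10⁻ᴺ°, or 0.5·10⁻ᴺ × 73664.2 m on the ground.
Need 0.5 × 73664.2 × 10⁻ᴺ ≤ 0.51 → 10⁻ᴺ ≤ 1.385e-05, so N ≥ 4.86.
N = 4 would give 3.68 m (too coarse); N = 5 gives 0.368 m ≤ 0.51 m.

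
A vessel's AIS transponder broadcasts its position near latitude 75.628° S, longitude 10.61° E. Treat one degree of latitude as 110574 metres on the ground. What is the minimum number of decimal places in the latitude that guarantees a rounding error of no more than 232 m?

3

One degree of latitude covers 110574 m.
With N decimal places the half-ulp bound is 0.5·10⁻ᴺ°, or 0.5·10⁻ᴺ × 110574 m on the ground.
Need 0.5 × 110574 × 10⁻ᴺ ≤ 232 → 10⁻ᴺ ≤ 4.196e-03, so N ≥ 2.38.
N = 2 would give 553 m (too coarse); N = 3 gives 55.3 m ≤ 232 m.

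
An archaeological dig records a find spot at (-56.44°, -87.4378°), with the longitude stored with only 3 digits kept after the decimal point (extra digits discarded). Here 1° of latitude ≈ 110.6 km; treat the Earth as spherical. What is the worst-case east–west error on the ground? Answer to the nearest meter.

Truncating at 3 decimal places can drop up to a full unit in the last place, so the longitude may be off by as much as 0.001°.
Parallels shrink by cos φ, so at 56.44° a degree of longitude is 110600 × 0.5528 ≈ 61140.8 m.
So at most 0.001° × 61140.8 ≈ 61.1408 m east–west.

61 meters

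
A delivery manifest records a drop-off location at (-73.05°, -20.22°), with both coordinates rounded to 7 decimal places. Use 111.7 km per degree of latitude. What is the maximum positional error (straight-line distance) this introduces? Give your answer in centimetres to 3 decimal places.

Rounding to 7 decimal places leaves each coordinate within ±5e-08° of the true value.
N–S: 5e-08° × 111700 m/° = 0.005585 m.
E–W at 73.05°: 5e-08° × 111700 × cos 73.05° = 5e-08 × 111700 × 0.2915 ≈ 0.00162823 m.
The two errors are perpendicular, so the maximum displacement is √(0.005585² + 0.00162823²) ≈ 0.00581751 m.
That is 0.00581751 m = 0.58175 cm.

0.582 centimetres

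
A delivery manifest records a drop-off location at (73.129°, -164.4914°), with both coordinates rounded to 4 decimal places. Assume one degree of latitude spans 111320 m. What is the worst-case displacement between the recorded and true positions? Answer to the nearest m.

6 m

Rounding to 4 decimal places leaves each coordinate within ±5e-05° of the true value.
N–S: 5e-05° × 111320 m/° = 5.566 m.
East–west component at 73.129°: 5e-05° × 111320 × cos 73.129° ≈ 5e-05 × 32307.1 ≈ 1.61535 m.
Combining orthogonally: (5.566² + 1.61535²)^½ ≈ 5.79566 m.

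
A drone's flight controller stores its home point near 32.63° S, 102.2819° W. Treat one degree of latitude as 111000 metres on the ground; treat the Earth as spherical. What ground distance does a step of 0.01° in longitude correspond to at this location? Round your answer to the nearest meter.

935 meters

0.01° of longitude at 32.63° is 0.01 × 111000 × cos 32.63° ≈ 0.01 × 93480.9 = 934.809 m.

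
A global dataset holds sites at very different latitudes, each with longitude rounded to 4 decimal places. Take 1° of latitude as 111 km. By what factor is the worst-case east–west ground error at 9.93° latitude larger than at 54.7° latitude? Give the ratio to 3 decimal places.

1.705

Rounding to 4 decimal places leaves the longitude within ±5e-05° of the true value.
Error at 9.93° = 5e-05° × 111000 × cos 9.93° ≈ 5.55 × 0.9850 = 5.4669 m.
Error at 54.7° = 5e-05° × 111000 × cos 54.7° ≈ 5.55 × 0.5779 = 3.2071 m.
The ratio reduces to cos 9.93° / cos 54.7° = 0.9850/0.5779 ≈ 1.7046.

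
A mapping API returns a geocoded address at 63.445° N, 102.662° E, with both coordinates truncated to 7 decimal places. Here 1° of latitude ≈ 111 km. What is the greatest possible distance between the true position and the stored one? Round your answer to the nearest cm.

1 cm

Truncating at 7 decimal places can drop up to a full unit in the last place, so each coordinate may be off by as much as 1e-07°.
N–S: 1e-07° × 111000 m/° = 0.0111 m.
Longitude error → 1e-07 × 111000 × cos 63.445° = 1e-07 × 111000 × 0.4471 ≈ 0.00496233 m.
Worst case both components are at the extreme and orthogonal: √(0.0111² + 0.00496233²) ≈ 0.0121587 m.
That is 0.0121587 m = 1.2159 cm.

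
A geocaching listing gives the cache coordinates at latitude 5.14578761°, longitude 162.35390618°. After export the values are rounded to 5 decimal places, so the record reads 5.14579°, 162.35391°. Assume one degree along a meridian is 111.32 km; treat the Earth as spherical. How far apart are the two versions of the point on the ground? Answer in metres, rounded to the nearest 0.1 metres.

0.5 metres

Δlat = 5.14578761 − 5.14579 = -0.00000239°; Δlon = 162.35390618 − 162.35391 = -0.00000382°.
N–S: -0.00000239° × 111320 m/° = -0.266055 m.
East–west at this latitude: -0.00000382° × 111320 × cos 5.14579° ≈ -0.00000382 × 110871 = -0.423529 m.
Hypotenuse of the two orthogonal shifts: √(0.266055² + 0.423529²) = 0.500162 m.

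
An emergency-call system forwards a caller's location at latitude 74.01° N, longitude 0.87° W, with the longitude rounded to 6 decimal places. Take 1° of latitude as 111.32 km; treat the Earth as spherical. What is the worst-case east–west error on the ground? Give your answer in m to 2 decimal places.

Rounding to 6 decimal places leaves the longitude within ±5e-07° of the true value.
One degree of longitude at 74.01° is 111320 × cos 74.01° ≈ 111320 × 0.2755 = 30665.3 m.
East–west error: 5e-07° × 30665.3 m/° ≈ 0.0153326 m.

0.02 m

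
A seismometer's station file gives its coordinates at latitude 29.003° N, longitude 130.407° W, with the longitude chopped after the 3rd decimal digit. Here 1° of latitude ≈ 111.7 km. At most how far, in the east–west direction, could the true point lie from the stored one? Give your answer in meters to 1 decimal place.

97.7 meters

Truncating at 3 decimal places can drop up to a full unit in the last place, so the longitude may be off by as much as 0.001°.
One degree of longitude at 29.003° is 111700 × cos 29.003° ≈ 111700 × 0.8746 = 97692.2 m.
So at most 0.001° × 97692.2 ≈ 97.6922 m east–west.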